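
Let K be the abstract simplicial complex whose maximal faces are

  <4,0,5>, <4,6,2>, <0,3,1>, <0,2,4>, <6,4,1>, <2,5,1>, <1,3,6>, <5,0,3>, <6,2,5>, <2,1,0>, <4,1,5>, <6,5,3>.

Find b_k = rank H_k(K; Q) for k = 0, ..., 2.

Order the vertices as 0 < 1 < 2 < 3 < 4 < 5 < 6. Listing each simplex with vertices in this order, K has dimension 2 with simplices:

  0-simplices (7): [0], [1], [2], [3], [4], [5], [6]
  1-simplices (18): [0,1], [0,2], [0,3], [0,4], [0,5], [1,2], [1,3], [1,4], [1,5], [1,6], [2,4], [2,5], [2,6], [3,5], [3,6], [4,5], [4,6], [5,6]
  2-simplices (12): [0,1,2], [0,1,3], [0,2,4], [0,3,5], [0,4,5], [1,2,5], [1,3,6], [1,4,5], [1,4,6], [2,4,6], [2,5,6], [3,5,6]

so the chain groups are C_0 ≅ Z^7, C_1 ≅ Z^18, C_2 ≅ Z^12.

Boundary ∂_1: C_1 → C_0 sends each edge [p,q] (with p < q) to q − p.
This gives a 7×18 integer matrix of rank 6; reducing to Smith normal form yields diagonal entries (1,1,1,1,1,1).

Boundary ∂_2: C_2 → C_1 maps a triangle to the signed sum of its edges. For instance
  ∂[1,2,5] = [2,5] − [1,5] + [1,2],
  ∂[0,1,3] = [1,3] − [0,3] + [0,1].
This gives a 18×12 integer matrix of rank 12; reducing to Smith normal form yields diagonal entries (1,1,1,1,1,1,1,1,1,1,1,2).

Computing H_k = (kernel of ∂_k) / (image of ∂_{k+1}):

  H_0: rank C_0 − rank ∂_1 = 7 − 6 = 1, and the invariant factors of ∂_1 are all 1, so H_0 ≅ Z.
  H_1: rank ker ∂_1 − rank ∂_2 = (18 − 6) − 12 = 0, and ∂_2 has invariant factor 2 > 1, so H_1 ≅ Z_2.
  H_2: rank ker ∂_2 − rank ∂_3 = (12 − 12) − 0 = 0, and there is no ∂_3, so H_2 ≅ 0.

(K is a triangulation of the real projective plane RP^2.)

Hence the Betti numbers are b_0 = 1, b_1 = 0, b_2 = 0.

b_0 = 1, b_1 = 0, b_2 = 0.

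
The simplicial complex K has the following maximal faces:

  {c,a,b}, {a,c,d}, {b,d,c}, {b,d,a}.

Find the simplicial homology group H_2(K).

We work with the vertex ordering a < b < c < d. The simplices of K, each written with vertices in increasing order, are:

  0-simplices (4): a, b, c, d
  1-simplices (6): ab, ac, ad, bc, bd, cd
  2-simplices (4): abc, abd, acd, bcd

so the chain groups are C_0 ≅ Z^4, C_1 ≅ Z^6, C_2 ≅ Z^4.

∂_1: C_1 → C_0 sends each edge [p,q] (with p < q) to q − p. For instance
  ∂ab = b − a.
As a 4×6 matrix over Z this has rank 3, with invariant factors (1,1,1).

Boundary ∂_2: C_2 → C_1 acts by ∂[p,q,r] = [q,r] − [p,r] + [p,q]. For instance
  ∂bcd = cd − bd + bc,
  ∂abc = bc − ac + ab.
The resulting 6×4 matrix has rank 3, and its Smith normal form has invariant factors (1,1,1).

Reading off H_k = ker ∂_k / im ∂_{k+1}:

  H_2: rank ker ∂_2 − rank ∂_3 = (4 − 3) − 0 = 1, and there is no ∂_3, so H_2 = Z.

H_2 = Z.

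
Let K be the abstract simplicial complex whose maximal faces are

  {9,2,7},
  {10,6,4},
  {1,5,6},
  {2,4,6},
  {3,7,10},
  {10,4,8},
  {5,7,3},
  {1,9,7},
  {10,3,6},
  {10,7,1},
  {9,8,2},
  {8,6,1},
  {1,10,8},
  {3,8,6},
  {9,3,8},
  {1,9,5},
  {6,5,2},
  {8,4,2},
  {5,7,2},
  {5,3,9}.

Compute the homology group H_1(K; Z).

H_1 = Z ⊕ Z/2.

We work with the vertex ordering 1 < 2 < 3 < 4 < 5 < 6 < 7 < 8 < 9 < 10. The simplices of K, each written with vertices in increasing order, are:

  0-simplices (10): [1], [2], [3], [4], [5], [6], [7], [8], [9], [10]
  1-simplices (30): (30 of them)
  2-simplices (20): (20 of them)

Hence C_0 ≅ Z^10, C_1 ≅ Z^30, C_2 ≅ Z^20.

∂_1: C_1 → C_0 sends each edge [p,q] (with p < q) to q − p. For instance
  ∂[6,10] = [10] − [6].
As a 10×30 matrix over Z this has rank 9, with invariant factors (1,1,1,1,1,1,1,1,1).

The boundary map ∂_2: C_2 → C_1 maps a triangle to the signed sum of its edges. For instance
  ∂[3,8,9] = [8,9] − [3,9] + [3,8],
  ∂[3,6,10] = [6,10] − [3,10] + [3,6].
This gives a 30×20 integer matrix of rank 20; reducing to Smith normal form yields diagonal entries (1,1,1,1,1,1,1,1,1,1,1,1,1,1,1,1,1,1,1,2).

Reading off H_k = ker ∂_k / im ∂_{k+1}:

  H_1: rank ker ∂_1 − rank ∂_2 = (30 − 9) − 20 = 1, and ∂_2 has invariant factor 2 > 1, so H_1 ≅ Z ⊕ Z/2.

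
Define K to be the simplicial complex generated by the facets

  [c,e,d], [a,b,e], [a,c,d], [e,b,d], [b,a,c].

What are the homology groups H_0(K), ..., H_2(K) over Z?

Take the total order a < b < c < d < e on the vertex set. Then K (dimension 2) consists of the simplices:

  0-simplices (5): a, b, c, d, e
  1-simplices (10): ab, ac, ad, ae, bc, bd, be, cd, ce, de
  2-simplices (5): abc, abe, acd, bde, cde

Hence C_0 ≅ Z^5, C_1 ≅ Z^10, C_2 ≅ Z^5.

Boundary ∂_1: C_1 → C_0 sends each edge [p,q] (with p < q) to q − p. For instance
  ∂ce = e − c.
The 5×10 boundary matrix has rank 4 and Smith normal form diag(1,1,1,1).

The boundary map ∂_2: C_2 → C_1 sends each 2-simplex [p,q,r] to [q,r] − [p,r] + [p,q]. For instance
  ∂bde = de − be + bd,
  ∂cde = de − ce + cd.
The resulting 10×5 matrix has rank 5, and its Smith normal form has invariant factors (1,1,1,1,1).

From H_k ≅ ker(∂_k) / im(∂_{k+1}) we obtain:

  H_0: rank C_0 − rank ∂_1 = 5 − 4 = 1, and the invariant factors of ∂_1 are all 1, so H_0 ≅ Z.
  H_1: rank ker ∂_1 − rank ∂_2 = (10 − 4) − 5 = 1, and the invariant factors of ∂_2 are all 1, so H_1 ≅ Z.
  H_2: rank ker ∂_2 − rank ∂_3 = (5 − 5) − 0 = 0, and there is no ∂_3, so H_2 ≅ 0.

(K is a triangulation of the Möbius band.)

H_0 ≅ Z,  H_1 ≅ Z,  H_2 = 0.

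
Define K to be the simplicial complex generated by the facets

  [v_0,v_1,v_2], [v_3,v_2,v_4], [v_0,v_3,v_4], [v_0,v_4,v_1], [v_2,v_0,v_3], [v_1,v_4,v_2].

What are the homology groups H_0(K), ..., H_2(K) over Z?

H_0 ≅ Z,  H_1 = 0,  H_2 ≅ Z.

Order the vertices as v_0 < v_1 < v_2 < v_3 < v_4. Listing each simplex with vertices in this order, K has dimension 2 with simplices:

  0-simplices (5): [v_0], [v_1], [v_2], [v_3], [v_4]
  1-simplices (9): [v_0,v_1], [v_0,v_2], [v_0,v_3], [v_0,v_4], [v_1,v_2], [v_1,v_4], [v_2,v_3], [v_2,v_4], [v_3,v_4]
  2-simplices (6): [v_0,v_1,v_2], [v_0,v_1,v_4], [v_0,v_2,v_3], [v_0,v_3,v_4], [v_1,v_2,v_4], [v_2,v_3,v_4]

Hence C_0 ≅ Z^5, C_1 ≅ Z^9, C_2 ≅ Z^6.

The boundary map ∂_1: C_1 → C_0 is given by ∂[p,q] = [q] − [p]. For instance
  ∂[v_2,v_4] = [v_4] − [v_2].
As a 5×9 matrix over Z this has rank 4, with invariant factors (1,1,1,1).

Boundary ∂_2: C_2 → C_1 sends each 2-simplex [p,q,r] to [q,r] − [p,r] + [p,q]. For instance
  ∂[v_0,v_1,v_2] = [v_1,v_2] − [v_0,v_2] + [v_0,v_1],
  ∂[v_0,v_1,v_4] = [v_1,v_4] − [v_0,v_4] + [v_0,v_1].
The 9×6 boundary matrix has rank 5 and Smith normal form diag(1,1,1,1,1).

Now H_k = ker ∂_k / im ∂_{k+1}, so:

  H_0: rank C_0 − rank ∂_1 = 5 − 4 = 1, and the invariant factors of ∂_1 are all 1, so H_0 ≅ Z.
  H_1: rank ker ∂_1 − rank ∂_2 = (9 − 4) − 5 = 0, and the invariant factors of ∂_2 are all 1, so H_1 ≅ 0.
  H_2: rank ker ∂_2 − rank ∂_3 = (6 − 5) − 0 = 1, and there is no ∂_3, so H_2 ≅ Z.

As a check, the Euler characteristic is 5 − 9 + 6 = 2, which agrees with 1 − 0 + 1 = 2.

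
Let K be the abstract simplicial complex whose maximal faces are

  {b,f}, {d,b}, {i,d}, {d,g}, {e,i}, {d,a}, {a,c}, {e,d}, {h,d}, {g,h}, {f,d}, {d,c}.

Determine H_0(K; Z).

Fix the vertex order a < b < c < d < e < f < g < h < i and write every simplex with vertices in increasing order. Then dim K = 1 and the simplices of K are:

  0-simplices (9): a, b, c, d, e, f, g, h, i
  1-simplices (12): ac, ad, bd, bf, cd, de, df, dg, dh, di, ei, gh

so the chain groups are C_0 ≅ Z^9, C_1 ≅ Z^12.

Boundary ∂_1: C_1 → C_0 sends each edge [p,q] (with p < q) to q − p. For instance
  ∂df = f − d.
This gives a 9×12 integer matrix of rank 8; reducing to Smith normal form yields diagonal entries (1,1,1,1,1,1,1,1).

Computing H_k = (kernel of ∂_k) / (image of ∂_{k+1}):

  H_0: rank C_0 − rank ∂_1 = 9 − 8 = 1, and the invariant factors of ∂_1 are all 1, so H_0 ≅ Z.

H_0 = Z.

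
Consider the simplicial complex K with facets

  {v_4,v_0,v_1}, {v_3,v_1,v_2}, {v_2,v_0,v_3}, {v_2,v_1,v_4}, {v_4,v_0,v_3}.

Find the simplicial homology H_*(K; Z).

K has 5 vertices, 10 edges, 5 triangles.
rank ∂_0 = 0, rank ∂_1 = 4 ⇒ b_0 = 5 − 0 − 4 = 1; all invariant factors of ∂_1 are 1 so no torsion. So H_0 = Z.
rank ∂_1 = 4, rank ∂_2 = 5 ⇒ b_1 = 10 − 4 − 5 = 1; all invariant factors of ∂_2 are 1 so no torsion. So H_1 = Z.
rank ∂_2 = 5, rank ∂_3 = 0 ⇒ b_2 = 5 − 5 − 0 = 0. So H_2 = 0.

H_0 ≅ Z,  H_1 ≅ Z,  H_2 = 0.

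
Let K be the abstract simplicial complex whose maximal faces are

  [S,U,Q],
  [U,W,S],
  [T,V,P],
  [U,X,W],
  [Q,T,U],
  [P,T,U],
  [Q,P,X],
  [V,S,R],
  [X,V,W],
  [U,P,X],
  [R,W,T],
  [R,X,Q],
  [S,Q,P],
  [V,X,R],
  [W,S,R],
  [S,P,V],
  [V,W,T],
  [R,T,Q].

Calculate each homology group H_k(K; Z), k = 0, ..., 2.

H_0 = Z,  H_1 = Z × Z/2,  H_2 = 0.

We work with the vertex ordering P < Q < R < S < T < U < V < W < X. The simplices of K, each written with vertices in increasing order, are:

  0-simplices (9): P, Q, R, S, T, U, V, W, X
  1-simplices (27): PQ, PS, PT, PU, PV, PX, QR, QS, QT, QU, QX, RS, RT, RV, RW, RX, SU, SV, SW, TU, TV, TW, UW, UX, VW, VX, WX
  2-simplices (18): PQS, PQX, PSV, PTU, PTV, PUX, QRT, QRX, QSU, QTU, RSV, RSW, RTW, RVX, SUW, TVW, UWX, VWX

so the chain groups are C_0 ≅ Z^9, C_1 ≅ Z^27, C_2 ≅ Z^18.

∂_1: C_1 → C_0 sends each edge [p,q] (with p < q) to q − p. For instance
  ∂TU = U − T.
This gives a 9×27 integer matrix of rank 8; reducing to Smith normal form yields diagonal entries (1,1,1,1,1,1,1,1).

The boundary map ∂_2: C_2 → C_1 maps a triangle to the signed sum of its edges. For instance
  ∂RVX = VX − RX + RV,
  ∂TVW = VW − TW + TV.
The 27×18 boundary matrix has rank 18 and Smith normal form diag(1,1,1,1,1,1,1,1,1,1,1,1,1,1,1,1,1,2).

Reading off H_k = ker ∂_k / im ∂_{k+1}:

  H_0: rank C_0 − rank ∂_1 = 9 − 8 = 1, and the invariant factors of ∂_1 are all 1, so H_0 = Z.
  H_1: rank ker ∂_1 − rank ∂_2 = (27 − 8) − 18 = 1, and ∂_2 has invariant factor 2 > 1, so H_1 = Z × Z/2.
  H_2: rank ker ∂_2 − rank ∂_3 = (18 − 18) − 0 = 0, and there is no ∂_3, so H_2 = 0.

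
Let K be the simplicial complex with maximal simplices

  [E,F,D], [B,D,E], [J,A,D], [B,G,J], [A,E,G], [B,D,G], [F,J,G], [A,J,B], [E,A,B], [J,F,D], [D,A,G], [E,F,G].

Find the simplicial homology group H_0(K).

We work with the vertex ordering A < B < D < E < F < G < J. The simplices of K, each written with vertices in increasing order, are:

  0-simplices (7): A, B, D, E, F, G, J
  1-simplices (18): AB, AD, AE, AG, AJ, BD, BE, BG, BJ, DE, DF, DG, DJ, EF, EG, FG, FJ, GJ
  2-simplices (12): ABE, ABJ, ADG, ADJ, AEG, BDE, BDG, BGJ, DEF, DFJ, EFG, FGJ

so the chain groups are C_0 ≅ Z^7, C_1 ≅ Z^18, C_2 ≅ Z^12.

The boundary map ∂_1: C_1 → C_0 is given by ∂[p,q] = [q] − [p]. For instance
  ∂DE = E − D.
The resulting 7×18 matrix has rank 6, and its Smith normal form has invariant factors (1,1,1,1,1,1).

∂_2: C_2 → C_1 maps a triangle to the signed sum of its edges. For instance
  ∂FGJ = GJ − FJ + FG,
  ∂BGJ = GJ − BJ + BG.
This gives a 18×12 integer matrix of rank 12; reducing to Smith normal form yields diagonal entries (1,1,1,1,1,1,1,1,1,1,1,2).

Reading off H_k = ker ∂_k / im ∂_{k+1}:

  H_0: rank C_0 − rank ∂_1 = 7 − 6 = 1, and the invariant factors of ∂_1 are all 1, so H_0 ≅ Z.

H_0 ≅ Z.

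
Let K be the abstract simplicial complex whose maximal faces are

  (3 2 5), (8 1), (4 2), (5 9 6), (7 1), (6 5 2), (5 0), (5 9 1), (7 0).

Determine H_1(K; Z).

H_1 = Z.

Fix the vertex order 0 < 1 < 2 < 3 < 4 < 5 < 6 < 7 < 8 < 9 and write every simplex with vertices in increasing order. Then dim K = 2 and the simplices of K are:

  0-simplices (10): [0], [1], [2], [3], [4], [5], [6], [7], [8], [9]
  1-simplices (14): [0,5], [0,7], [1,5], [1,7], [1,8], [1,9], [2,3], [2,4], [2,5], [2,6], [3,5], [5,6], [5,9], [6,9]
  2-simplices (4): [1,5,9], [2,3,5], [2,5,6], [5,6,9]

Hence C_0 ≅ Z^10, C_1 ≅ Z^14, C_2 ≅ Z^4.

∂_1: C_1 → C_0 maps an edge to its endpoints' difference, ∂[p,q] = q − p.
The resulting 10×14 matrix has rank 9, and its Smith normal form has invariant factors (1,1,1,1,1,1,1,1,1).

The boundary map ∂_2: C_2 → C_1 acts by ∂[p,q,r] = [q,r] − [p,r] + [p,q]. For instance
  ∂[1,5,9] = [5,9] − [1,9] + [1,5],
  ∂[2,3,5] = [3,5] − [2,5] + [2,3].
This gives a 14×4 integer matrix of rank 4; reducing to Smith normal form yields diagonal entries (1,1,1,1).

Computing H_k = (kernel of ∂_k) / (image of ∂_{k+1}):

  H_1: rank ker ∂_1 − rank ∂_2 = (14 − 9) − 4 = 1, and the invariant factors of ∂_2 are all 1, so H_1 = Z.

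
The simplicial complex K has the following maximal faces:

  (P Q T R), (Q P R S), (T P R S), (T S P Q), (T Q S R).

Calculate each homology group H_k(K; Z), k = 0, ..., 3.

H_0 ≅ Z,  H_1 = 0,  H_2 = 0,  H_3 ≅ Z.

Take the total order P < Q < R < S < T on the vertex set. Then K (dimension 3) consists of the simplices:

  0-simplices (5): P, Q, R, S, T
  1-simplices (10): PQ, PR, PS, PT, QR, QS, QT, RS, RT, ST
  2-simplices (10): PQR, PQS, PQT, PRS, PRT, PST, QRS, QRT, QST, RST
  3-simplices (5): PQRS, PQRT, PQST, PRST, QRST

Hence C_0 ≅ Z^5, C_1 ≅ Z^10, C_2 ≅ Z^10, C_3 ≅ Z^5.

∂_1: C_1 → C_0 sends each edge [p,q] (with p < q) to q − p. For instance
  ∂PR = R − P.
This gives a 5×10 integer matrix of rank 4; reducing to Smith normal form yields diagonal entries (1,1,1,1).

Boundary ∂_2: C_2 → C_1 acts by ∂[p,q,r] = [q,r] − [p,r] + [p,q]. For instance
  ∂PRT = RT − PT + PR,
  ∂PQT = QT − PT + PQ.
As a 10×10 matrix over Z this has rank 6, with invariant factors (1,1,1,1,1,1).

∂_3: C_3 → C_2 sends each 3-simplex σ to the alternating sum Σ_i (−1)^i (σ with its i-th vertex removed). For instance
  ∂PQST = QST − PST + PQT − PQS,
  ∂PQRS = QRS − PRS + PQS − PQR.
The resulting 10×5 matrix has rank 4, and its Smith normal form has invariant factors (1,1,1,1).

Reading off H_k = ker ∂_k / im ∂_{k+1}:

  H_0: rank C_0 − rank ∂_1 = 5 − 4 = 1, and the invariant factors of ∂_1 are all 1, so H_0 = Z.
  H_1: rank ker ∂_1 − rank ∂_2 = (10 − 4) − 6 = 0, and the invariant factors of ∂_2 are all 1, so H_1 = 0.
  H_2: rank ker ∂_2 − rank ∂_3 = (10 − 6) − 4 = 0, and the invariant factors of ∂_3 are all 1, so H_2 = 0.
  H_3: rank ker ∂_3 − rank ∂_4 = (5 − 4) − 0 = 1, and there is no ∂_4, so H_3 = Z.

As a check, the Euler characteristic is 5 − 10 + 10 − 5 = 0, which agrees with 1 − 0 + 0 − 1 = 0.
(K is a triangulation of the 3-sphere S^3.)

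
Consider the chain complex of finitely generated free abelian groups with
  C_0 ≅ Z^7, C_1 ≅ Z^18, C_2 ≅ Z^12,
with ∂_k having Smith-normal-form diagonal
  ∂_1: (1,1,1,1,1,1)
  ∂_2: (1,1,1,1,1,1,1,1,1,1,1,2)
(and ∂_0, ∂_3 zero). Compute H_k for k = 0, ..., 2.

H_0 = Z,  H_1 = Z/2,  H_2 = 0.

H_0: b_0 = 7 − 0 − 6 = 1; torsion from ∂_1 factors > 1: none. So H_0 = Z.
H_1: b_1 = 18 − 6 − 12 = 0; torsion from ∂_2 factors > 1: [2]. So H_1 = Z/2.
H_2: b_2 = 12 − 12 − 0 = 0; torsion from ∂_3 factors > 1: none. So H_2 = 0.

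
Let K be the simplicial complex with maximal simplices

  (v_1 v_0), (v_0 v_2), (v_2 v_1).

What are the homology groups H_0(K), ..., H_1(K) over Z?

Take the total order v_0 < v_1 < v_2 on the vertex set. Then K (dimension 1) consists of the simplices:

  0-simplices (3): [v_0], [v_1], [v_2]
  1-simplices (3): [v_0,v_1], [v_0,v_2], [v_1,v_2]

so the chain groups are C_0 ≅ Z^3, C_1 ≅ Z^3.

Boundary ∂_1: C_1 → C_0 maps an edge to its endpoints' difference, ∂[p,q] = q − p.
The 3×3 boundary matrix has rank 2 and Smith normal form diag(1,1).

From H_k ≅ ker(∂_k) / im(∂_{k+1}) we obtain:

  H_0: rank C_0 − rank ∂_1 = 3 − 2 = 1, and the invariant factors of ∂_1 are all 1, so H_0 ≅ Z.
  H_1: rank ker ∂_1 − rank ∂_2 = (3 − 2) − 0 = 1, and there is no ∂_2, so H_1 ≅ Z.

As a check, the Euler characteristic is 3 − 3 = 0, which agrees with 1 − 1 = 0.
(K is a triangulation of the circle S^1.)

H_0 = Z,  H_1 = Z.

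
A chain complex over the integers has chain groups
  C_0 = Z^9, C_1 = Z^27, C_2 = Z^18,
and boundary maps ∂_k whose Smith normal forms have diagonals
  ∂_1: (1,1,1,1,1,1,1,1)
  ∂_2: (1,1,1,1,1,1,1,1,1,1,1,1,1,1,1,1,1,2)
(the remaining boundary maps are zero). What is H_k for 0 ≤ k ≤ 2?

H_0: b_0 = 9 − 0 − 8 = 1; torsion from ∂_1 factors > 1: none. So H_0 = Z.
H_1: b_1 = 27 − 8 − 18 = 1; torsion from ∂_2 factors > 1: [2]. So H_1 = Z ⊕ Z/2.
H_2: b_2 = 18 − 18 − 0 = 0; torsion from ∂_3 factors > 1: none. So H_2 = 0.

H_0 = Z,  H_1 = Z ⊕ Z/2,  H_2 = 0.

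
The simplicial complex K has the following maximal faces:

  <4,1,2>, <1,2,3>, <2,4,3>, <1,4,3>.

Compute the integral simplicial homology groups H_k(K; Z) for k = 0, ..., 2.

Fix the vertex order 1 < 2 < 3 < 4 and write every simplex with vertices in increasing order. Then dim K = 2 and the simplices of K are:

  0-simplices (4): [1], [2], [3], [4]
  1-simplices (6): [1,2], [1,3], [1,4], [2,3], [2,4], [3,4]
  2-simplices (4): [1,2,3], [1,2,4], [1,3,4], [2,3,4]

so the chain groups are C_0 ≅ Z^4, C_1 ≅ Z^6, C_2 ≅ Z^4.

The boundary map ∂_1: C_1 → C_0 maps an edge to its endpoints' difference, ∂[p,q] = q − p. For instance
  ∂[3,4] = [4] − [3].
As a 4×6 matrix over Z this has rank 3, with invariant factors (1,1,1).

The boundary map ∂_2: C_2 → C_1 acts by ∂[p,q,r] = [q,r] − [p,r] + [p,q]. For instance
  ∂[1,3,4] = [3,4] − [1,4] + [1,3],
  ∂[1,2,4] = [2,4] − [1,4] + [1,2].
This gives a 6×4 integer matrix of rank 3; reducing to Smith normal form yields diagonal entries (1,1,1).

From H_k ≅ ker(∂_k) / im(∂_{k+1}) we obtain:

  H_0: rank C_0 − rank ∂_1 = 4 − 3 = 1, and the invariant factors of ∂_1 are all 1, so H_0 ≅ Z.
  H_1: rank ker ∂_1 − rank ∂_2 = (6 − 3) − 3 = 0, and the invariant factors of ∂_2 are all 1, so H_1 ≅ 0.
  H_2: rank ker ∂_2 − rank ∂_3 = (4 − 3) − 0 = 1, and there is no ∂_3, so H_2 ≅ Z.

H_0 = Z,  H_1 = 0,  H_2 = Z.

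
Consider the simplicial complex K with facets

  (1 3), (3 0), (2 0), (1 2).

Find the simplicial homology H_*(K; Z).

H_0 = Z,  H_1 = Z.

Take the total order 0 < 1 < 2 < 3 on the vertex set. Then K (dimension 1) consists of the simplices:

  0-simplices (4): [0], [1], [2], [3]
  1-simplices (4): [0,2], [0,3], [1,2], [1,3]

so the chain groups are C_0 ≅ Z^4, C_1 ≅ Z^4.

Boundary ∂_1: C_1 → C_0 sends each edge [p,q] (with p < q) to q − p. For instance
  ∂[0,2] = [2] − [0].
The resulting 4×4 matrix has rank 3, and its Smith normal form has invariant factors (1,1,1).

Reading off H_k = ker ∂_k / im ∂_{k+1}:

  H_0: rank C_0 − rank ∂_1 = 4 − 3 = 1, and the invariant factors of ∂_1 are all 1, so H_0 ≅ Z.
  H_1: rank ker ∂_1 − rank ∂_2 = (4 − 3) − 0 = 1, and there is no ∂_2, so H_1 ≅ Z.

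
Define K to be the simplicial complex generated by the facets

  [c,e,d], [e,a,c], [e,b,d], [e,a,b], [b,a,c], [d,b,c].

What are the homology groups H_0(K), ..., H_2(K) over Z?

Order the vertices as a < b < c < d < e. Listing each simplex with vertices in this order, K has dimension 2 with simplices:

  0-simplices (5): a, b, c, d, e
  1-simplices (9): ab, ac, ae, bc, bd, be, cd, ce, de
  2-simplices (6): abc, abe, ace, bcd, bde, cde

giving chain groups C_0 ≅ Z^5, C_1 ≅ Z^9, C_2 ≅ Z^6.

Boundary ∂_1: C_1 → C_0 maps an edge to its endpoints' difference, ∂[p,q] = q − p. For instance
  ∂be = e − b.
The resulting 5×9 matrix has rank 4, and its Smith normal form has invariant factors (1,1,1,1).

∂_2: C_2 → C_1 sends each 2-simplex [p,q,r] to [q,r] − [p,r] + [p,q]. For instance
  ∂bde = de − be + bd,
  ∂abe = be − ae + ab.
As a 9×6 matrix over Z this has rank 5, with invariant factors (1,1,1,1,1).

Computing H_k = (kernel of ∂_k) / (image of ∂_{k+1}):

  H_0: rank C_0 − rank ∂_1 = 5 − 4 = 1, and the invariant factors of ∂_1 are all 1, so H_0 ≅ Z.
  H_1: rank ker ∂_1 − rank ∂_2 = (9 − 4) − 5 = 0, and the invariant factors of ∂_2 are all 1, so H_1 ≅ 0.
  H_2: rank ker ∂_2 − rank ∂_3 = (6 − 5) − 0 = 1, and there is no ∂_3, so H_2 ≅ Z.

H_0 ≅ Z,  H_1 = 0,  H_2 ≅ Z.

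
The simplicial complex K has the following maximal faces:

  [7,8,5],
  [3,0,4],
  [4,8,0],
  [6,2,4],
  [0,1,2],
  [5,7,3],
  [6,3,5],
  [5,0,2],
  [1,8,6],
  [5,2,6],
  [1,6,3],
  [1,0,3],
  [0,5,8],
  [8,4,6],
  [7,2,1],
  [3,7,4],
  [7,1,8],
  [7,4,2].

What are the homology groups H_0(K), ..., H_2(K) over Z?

K has 9 vertices, 27 edges, 18 triangles.
rank ∂_0 = 0, rank ∂_1 = 8 ⇒ b_0 = 9 − 0 − 8 = 1; all invariant factors of ∂_1 are 1 so no torsion. So H_0 ≅ Z.
rank ∂_1 = 8, rank ∂_2 = 17 ⇒ b_1 = 27 − 8 − 17 = 2; all invariant factors of ∂_2 are 1 so no torsion. So H_1 ≅ Z^2.
rank ∂_2 = 17, rank ∂_3 = 0 ⇒ b_2 = 18 − 17 − 0 = 1. So H_2 ≅ Z.

H_0 = Z,  H_1 = Z^2,  H_2 = Z.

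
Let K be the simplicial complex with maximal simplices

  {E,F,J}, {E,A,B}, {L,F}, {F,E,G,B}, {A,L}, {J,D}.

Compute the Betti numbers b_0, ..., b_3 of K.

b_0 = 1, b_1 = 1, b_2 = 0, b_3 = 0.

We work with the vertex ordering A < B < D < E < F < G < J < L. The simplices of K, each written with vertices in increasing order, are:

  0-simplices (8): A, B, D, E, F, G, J, L
  1-simplices (13): AB, AE, AL, BE, BF, BG, DJ, EF, EG, EJ, FG, FJ, FL
  2-simplices (6): ABE, BEF, BEG, BFG, EFG, EFJ
  3-simplices (1): BEFG

Hence C_0 ≅ Z^8, C_1 ≅ Z^13, C_2 ≅ Z^6, C_3 ≅ Z^1.

∂_1: C_1 → C_0 is given by ∂[p,q] = [q] − [p].
The 8×13 boundary matrix has rank 7 and Smith normal form diag(1,1,1,1,1,1,1).

∂_2: C_2 → C_1 sends each 2-simplex [p,q,r] to [q,r] − [p,r] + [p,q]. For instance
  ∂BEG = EG − BG + BE,
  ∂BFG = FG − BG + BF.
As a 13×6 matrix over Z this has rank 5, with invariant factors (1,1,1,1,1).

Boundary ∂_3: C_3 → C_2 sends each 3-simplex σ to the alternating sum Σ_i (−1)^i (σ with its i-th vertex removed). For instance
  ∂BEFG = EFG − BFG + BEG − BEF.
The 6×1 boundary matrix has rank 1 and Smith normal form diag(1).

Computing H_k = (kernel of ∂_k) / (image of ∂_{k+1}):

  H_0: rank C_0 − rank ∂_1 = 8 − 7 = 1, and the invariant factors of ∂_1 are all 1, so H_0 = Z.
  H_1: rank ker ∂_1 − rank ∂_2 = (13 − 7) − 5 = 1, and the invariant factors of ∂_2 are all 1, so H_1 = Z.
  H_2: rank ker ∂_2 − rank ∂_3 = (6 − 5) − 1 = 0, and the invariant factors of ∂_3 are all 1, so H_2 = 0.
  H_3: rank ker ∂_3 − rank ∂_4 = (1 − 1) − 0 = 0, and there is no ∂_4, so H_3 = 0.

Hence the Betti numbers are b_0 = 1, b_1 = 1, b_2 = 0, b_3 = 0.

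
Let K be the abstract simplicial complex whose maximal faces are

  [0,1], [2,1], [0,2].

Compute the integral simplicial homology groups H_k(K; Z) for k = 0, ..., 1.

Fix the vertex order 0 < 1 < 2 and write every simplex with vertices in increasing order. Then dim K = 1 and the simplices of K are:

  0-simplices (3): [0], [1], [2]
  1-simplices (3): [0,1], [0,2], [1,2]

giving chain groups C_0 ≅ Z^3, C_1 ≅ Z^3.

∂_1: C_1 → C_0 sends each edge [p,q] (with p < q) to q − p.
As a 3×3 matrix over Z this has rank 2, with invariant factors (1,1).

Computing H_k = (kernel of ∂_k) / (image of ∂_{k+1}):

  H_0: rank C_0 − rank ∂_1 = 3 − 2 = 1, and the invariant factors of ∂_1 are all 1, so H_0 = Z.
  H_1: rank ker ∂_1 − rank ∂_2 = (3 − 2) − 0 = 1, and there is no ∂_2, so H_1 = Z.

H_0 ≅ Z,  H_1 ≅ Z.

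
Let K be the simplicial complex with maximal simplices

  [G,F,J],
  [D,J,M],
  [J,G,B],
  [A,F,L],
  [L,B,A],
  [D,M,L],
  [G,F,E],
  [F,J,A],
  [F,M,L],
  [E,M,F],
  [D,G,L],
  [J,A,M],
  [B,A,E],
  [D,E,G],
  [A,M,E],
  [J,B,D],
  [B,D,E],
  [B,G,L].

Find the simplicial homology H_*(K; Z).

H_0 = Z,  H_1 = Z ⊕ Z/2,  H_2 = 0.

K has 9 vertices, 27 edges, 18 triangles.
rank ∂_0 = 0, rank ∂_1 = 8 ⇒ b_0 = 9 − 0 − 8 = 1; all invariant factors of ∂_1 are 1 so no torsion. So H_0 = Z.
rank ∂_1 = 8, rank ∂_2 = 18 ⇒ b_1 = 27 − 8 − 18 = 1; ∂_2 has invariant factor(s) [2] giving torsion. So H_1 = Z ⊕ Z/2.
rank ∂_2 = 18, rank ∂_3 = 0 ⇒ b_2 = 18 − 18 − 0 = 0. So H_2 = 0.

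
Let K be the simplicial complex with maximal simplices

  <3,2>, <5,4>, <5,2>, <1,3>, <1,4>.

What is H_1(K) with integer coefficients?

H_1 ≅ Z.

Take the total order 1 < 2 < 3 < 4 < 5 on the vertex set. Then K (dimension 1) consists of the simplices:

  0-simplices (5): [1], [2], [3], [4], [5]
  1-simplices (5): [1,3], [1,4], [2,3], [2,5], [4,5]

giving chain groups C_0 ≅ Z^5, C_1 ≅ Z^5.

∂_1: C_1 → C_0 maps an edge to its endpoints' difference, ∂[p,q] = q − p. For instance
  ∂[2,5] = [5] − [2].
This gives a 5×5 integer matrix of rank 4; reducing to Smith normal form yields diagonal entries (1,1,1,1).

Reading off H_k = ker ∂_k / im ∂_{k+1}:

  H_1: rank ker ∂_1 − rank ∂_2 = (5 − 4) − 0 = 1, and there is no ∂_2, so H_1 ≅ Z.

(K is a triangulation of the circle S^1.)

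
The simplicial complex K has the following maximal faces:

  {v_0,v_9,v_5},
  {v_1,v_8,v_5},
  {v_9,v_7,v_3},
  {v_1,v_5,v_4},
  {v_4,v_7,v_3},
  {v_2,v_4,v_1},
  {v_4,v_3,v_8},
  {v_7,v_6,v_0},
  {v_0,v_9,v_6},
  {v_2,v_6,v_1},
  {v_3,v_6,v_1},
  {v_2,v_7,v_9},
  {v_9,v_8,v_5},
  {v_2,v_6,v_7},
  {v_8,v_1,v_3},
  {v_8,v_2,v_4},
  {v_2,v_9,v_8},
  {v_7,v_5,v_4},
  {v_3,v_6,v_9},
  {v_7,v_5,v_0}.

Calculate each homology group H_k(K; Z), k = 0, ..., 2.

H_0 = Z,  H_1 = Z ⊕ Z/2,  H_2 = 0.

We work with the vertex ordering v_0 < v_1 < v_2 < v_3 < v_4 < v_5 < v_6 < v_7 < v_8 < v_9. The simplices of K, each written with vertices in increasing order, are:

  0-simplices (10): [v_0], [v_1], [v_2], [v_3], [v_4], [v_5], [v_6], [v_7], [v_8], [v_9]
  1-simplices (30): (30 of them)
  2-simplices (20): (20 of them)

Hence C_0 ≅ Z^10, C_1 ≅ Z^30, C_2 ≅ Z^20.

∂_1: C_1 → C_0 is given by ∂[p,q] = [q] − [p]. For instance
  ∂[v_4,v_8] = [v_8] − [v_4].
As a 10×30 matrix over Z this has rank 9, with invariant factors (1,1,1,1,1,1,1,1,1).

Boundary ∂_2: C_2 → C_1 sends each 2-simplex [p,q,r] to [q,r] − [p,r] + [p,q]. For instance
  ∂[v_0,v_6,v_7] = [v_6,v_7] − [v_0,v_7] + [v_0,v_6],
  ∂[v_2,v_7,v_9] = [v_7,v_9] − [v_2,v_9] + [v_2,v_7].
This gives a 30×20 integer matrix of rank 20; reducing to Smith normal form yields diagonal entries (1,1,1,1,1,1,1,1,1,1,1,1,1,1,1,1,1,1,1,2).

Computing H_k = (kernel of ∂_k) / (image of ∂_{k+1}):

  H_0: rank C_0 − rank ∂_1 = 10 − 9 = 1, and the invariant factors of ∂_1 are all 1, so H_0 = Z.
  H_1: rank ker ∂_1 − rank ∂_2 = (30 − 9) − 20 = 1, and ∂_2 has invariant factor 2 > 1, so H_1 = Z ⊕ Z/2.
  H_2: rank ker ∂_2 − rank ∂_3 = (20 − 20) − 0 = 0, and there is no ∂_3, so H_2 = 0.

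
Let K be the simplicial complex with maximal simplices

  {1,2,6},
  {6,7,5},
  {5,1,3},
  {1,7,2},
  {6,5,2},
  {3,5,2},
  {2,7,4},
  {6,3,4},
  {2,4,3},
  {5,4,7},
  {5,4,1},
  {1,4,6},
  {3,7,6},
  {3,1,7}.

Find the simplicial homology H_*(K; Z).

Take the total order 1 < 2 < 3 < 4 < 5 < 6 < 7 on the vertex set. Then K (dimension 2) consists of the simplices:

  0-simplices (7): [1], [2], [3], [4], [5], [6], [7]
  1-simplices (21): [1,2], [1,3], [1,4], [1,5], [1,6], [1,7], [2,3], [2,4], [2,5], [2,6], [2,7], [3,4], [3,5], [3,6], [3,7], [4,5], [4,6], [4,7], [5,6], [5,7], [6,7]
  2-simplices (14): [1,2,6], [1,2,7], [1,3,5], [1,3,7], [1,4,5], [1,4,6], [2,3,4], [2,3,5], [2,4,7], [2,5,6], [3,4,6], [3,6,7], [4,5,7], [5,6,7]

Hence C_0 ≅ Z^7, C_1 ≅ Z^21, C_2 ≅ Z^14.

∂_1: C_1 → C_0 is given by ∂[p,q] = [q] − [p]. For instance
  ∂[4,6] = [6] − [4].
As a 7×21 matrix over Z this has rank 6, with invariant factors (1,1,1,1,1,1).

∂_2: C_2 → C_1 acts by ∂[p,q,r] = [q,r] − [p,r] + [p,q]. For instance
  ∂[2,3,4] = [3,4] − [2,4] + [2,3],
  ∂[3,4,6] = [4,6] − [3,6] + [3,4].
As a 21×14 matrix over Z this has rank 13, with invariant factors (1,1,1,1,1,1,1,1,1,1,1,1,1).

Now H_k = ker ∂_k / im ∂_{k+1}, so:

  H_0: rank C_0 − rank ∂_1 = 7 − 6 = 1, and the invariant factors of ∂_1 are all 1, so H_0 = Z.
  H_1: rank ker ∂_1 − rank ∂_2 = (21 − 6) − 13 = 2, and the invariant factors of ∂_2 are all 1, so H_1 = Z^2.
  H_2: rank ker ∂_2 − rank ∂_3 = (14 − 13) − 0 = 1, and there is no ∂_3, so H_2 = Z.

H_0 ≅ Z,  H_1 ≅ Z^2,  H_2 ≅ Z.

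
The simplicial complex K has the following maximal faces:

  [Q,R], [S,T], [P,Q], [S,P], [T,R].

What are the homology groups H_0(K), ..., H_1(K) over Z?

H_0 = Z,  H_1 = Z.

We work with the vertex ordering P < Q < R < S < T. The simplices of K, each written with vertices in increasing order, are:

  0-simplices (5): P, Q, R, S, T
  1-simplices (5): PQ, PS, QR, RT, ST

giving chain groups C_0 ≅ Z^5, C_1 ≅ Z^5.

Boundary ∂_1: C_1 → C_0 sends each edge [p,q] (with p < q) to q − p.
The 5×5 boundary matrix has rank 4 and Smith normal form diag(1,1,1,1).

Computing H_k = (kernel of ∂_k) / (image of ∂_{k+1}):

  H_0: rank C_0 − rank ∂_1 = 5 − 4 = 1, and the invariant factors of ∂_1 are all 1, so H_0 = Z.
  H_1: rank ker ∂_1 − rank ∂_2 = (5 − 4) − 0 = 1, and there is no ∂_2, so H_1 = Z.

As a check, the Euler characteristic is 5 − 5 = 0, which agrees with 1 − 1 = 0.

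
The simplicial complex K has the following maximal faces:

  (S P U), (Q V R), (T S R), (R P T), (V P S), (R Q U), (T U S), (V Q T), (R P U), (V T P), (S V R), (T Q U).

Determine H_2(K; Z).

H_2 = 0.

Take the total order P < Q < R < S < T < U < V on the vertex set. Then K (dimension 2) consists of the simplices:

  0-simplices (7): P, Q, R, S, T, U, V
  1-simplices (18): PR, PS, PT, PU, PV, QR, QT, QU, QV, RS, RT, RU, RV, ST, SU, SV, TU, TV
  2-simplices (12): PRT, PRU, PSU, PSV, PTV, QRU, QRV, QTU, QTV, RST, RSV, STU

Hence C_0 ≅ Z^7, C_1 ≅ Z^18, C_2 ≅ Z^12.

Boundary ∂_1: C_1 → C_0 is given by ∂[p,q] = [q] − [p].
As a 7×18 matrix over Z this has rank 6, with invariant factors (1,1,1,1,1,1).

∂_2: C_2 → C_1 acts by ∂[p,q,r] = [q,r] − [p,r] + [p,q]. For instance
  ∂RSV = SV − RV + RS,
  ∂PSU = SU − PU + PS.
This gives a 18×12 integer matrix of rank 12; reducing to Smith normal form yields diagonal entries (1,1,1,1,1,1,1,1,1,1,1,2).

From H_k ≅ ker(∂_k) / im(∂_{k+1}) we obtain:

  H_2: rank ker ∂_2 − rank ∂_3 = (12 − 12) − 0 = 0, and there is no ∂_3, so H_2 = 0.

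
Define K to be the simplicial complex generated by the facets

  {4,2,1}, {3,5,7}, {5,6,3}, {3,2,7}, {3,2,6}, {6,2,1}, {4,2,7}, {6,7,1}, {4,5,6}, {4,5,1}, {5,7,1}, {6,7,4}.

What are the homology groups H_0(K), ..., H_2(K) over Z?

Fix the vertex order 1 < 2 < 3 < 4 < 5 < 6 < 7 and write every simplex with vertices in increasing order. Then dim K = 2 and the simplices of K are:

  0-simplices (7): [1], [2], [3], [4], [5], [6], [7]
  1-simplices (18): [1,2], [1,4], [1,5], [1,6], [1,7], [2,3], [2,4], [2,6], [2,7], [3,5], [3,6], [3,7], [4,5], [4,6], [4,7], [5,6], [5,7], [6,7]
  2-simplices (12): [1,2,4], [1,2,6], [1,4,5], [1,5,7], [1,6,7], [2,3,6], [2,3,7], [2,4,7], [3,5,6], [3,5,7], [4,5,6], [4,6,7]

Hence C_0 ≅ Z^7, C_1 ≅ Z^18, C_2 ≅ Z^12.

The boundary map ∂_1: C_1 → C_0 sends each edge [p,q] (with p < q) to q − p. For instance
  ∂[1,7] = [7] − [1].
As a 7×18 matrix over Z this has rank 6, with invariant factors (1,1,1,1,1,1).

The boundary map ∂_2: C_2 → C_1 maps a triangle to the signed sum of its edges. For instance
  ∂[2,3,6] = [3,6] − [2,6] + [2,3],
  ∂[1,5,7] = [5,7] − [1,7] + [1,5].
The resulting 18×12 matrix has rank 12, and its Smith normal form has invariant factors (1,1,1,1,1,1,1,1,1,1,1,2).

Now H_k = ker ∂_k / im ∂_{k+1}, so:

  H_0: rank C_0 − rank ∂_1 = 7 − 6 = 1, and the invariant factors of ∂_1 are all 1, so H_0 = Z.
  H_1: rank ker ∂_1 − rank ∂_2 = (18 − 6) − 12 = 0, and ∂_2 has invariant factor 2 > 1, so H_1 = Z/2.
  H_2: rank ker ∂_2 − rank ∂_3 = (12 − 12) − 0 = 0, and there is no ∂_3, so H_2 = 0.

H_0 = Z,  H_1 = Z/2,  H_2 = 0.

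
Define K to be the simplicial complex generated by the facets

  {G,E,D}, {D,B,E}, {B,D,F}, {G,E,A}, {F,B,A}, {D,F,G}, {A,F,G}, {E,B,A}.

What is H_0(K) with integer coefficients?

Order the vertices as A < B < D < E < F < G. Listing each simplex with vertices in this order, K has dimension 2 with simplices:

  0-simplices (6): A, B, D, E, F, G
  1-simplices (12): AB, AE, AF, AG, BD, BE, BF, DE, DF, DG, EG, FG
  2-simplices (8): ABE, ABF, AEG, AFG, BDE, BDF, DEG, DFG

giving chain groups C_0 ≅ Z^6, C_1 ≅ Z^12, C_2 ≅ Z^8.

The boundary map ∂_1: C_1 → C_0 is given by ∂[p,q] = [q] − [p].
This gives a 6×12 integer matrix of rank 5; reducing to Smith normal form yields diagonal entries (1,1,1,1,1).

∂_2: C_2 → C_1 sends each 2-simplex [p,q,r] to [q,r] − [p,r] + [p,q]. For instance
  ∂DFG = FG − DG + DF,
  ∂ABE = BE − AE + AB.
The 12×8 boundary matrix has rank 7 and Smith normal form diag(1,1,1,1,1,1,1).

From H_k ≅ ker(∂_k) / im(∂_{k+1}) we obtain:

  H_0: rank C_0 − rank ∂_1 = 6 − 5 = 1, and the invariant factors of ∂_1 are all 1, so H_0 ≅ Z.

H_0 = Z.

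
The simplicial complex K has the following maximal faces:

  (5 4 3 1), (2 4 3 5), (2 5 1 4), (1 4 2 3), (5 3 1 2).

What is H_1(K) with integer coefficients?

K has 5 vertices, 10 edges, 10 triangles, 5 3-simplices.
rank ∂_1 = 4, rank ∂_2 = 6 ⇒ b_1 = 10 − 4 − 6 = 0; all invariant factors of ∂_2 are 1 so no torsion. So H_1 = 0.

H_1 = 0.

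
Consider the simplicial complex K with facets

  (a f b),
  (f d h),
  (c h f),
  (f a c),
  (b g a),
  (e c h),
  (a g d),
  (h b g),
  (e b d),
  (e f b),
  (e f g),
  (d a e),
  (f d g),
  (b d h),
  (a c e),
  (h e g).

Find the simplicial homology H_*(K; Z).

Order the vertices as a < b < c < d < e < f < g < h. Listing each simplex with vertices in this order, K has dimension 2 with simplices:

  0-simplices (8): a, b, c, d, e, f, g, h
  1-simplices (24): ab, ac, ad, ae, af, ag, bd, be, bf, bg, bh, ce, cf, ch, de, df, dg, dh, ef, eg, eh, fg, fh, gh
  2-simplices (16): abf, abg, ace, acf, ade, adg, bde, bdh, bef, bgh, ceh, cfh, dfg, dfh, efg, egh

Hence C_0 ≅ Z^8, C_1 ≅ Z^24, C_2 ≅ Z^16.

∂_1: C_1 → C_0 sends each edge [p,q] (with p < q) to q − p. For instance
  ∂dg = g − d.
This gives a 8×24 integer matrix of rank 7; reducing to Smith normal form yields diagonal entries (1,1,1,1,1,1,1).

The boundary map ∂_2: C_2 → C_1 sends each 2-simplex [p,q,r] to [q,r] − [p,r] + [p,q]. For instance
  ∂ceh = eh − ch + ce,
  ∂acf = cf − af + ac.
The 24×16 boundary matrix has rank 15 and Smith normal form diag(1,1,1,1,1,1,1,1,1,1,1,1,1,1,1).

Now H_k = ker ∂_k / im ∂_{k+1}, so:

  H_0: rank C_0 − rank ∂_1 = 8 − 7 = 1, and the invariant factors of ∂_1 are all 1, so H_0 = Z.
  H_1: rank ker ∂_1 − rank ∂_2 = (24 − 7) − 15 = 2, and the invariant factors of ∂_2 are all 1, so H_1 = Z^2.
  H_2: rank ker ∂_2 − rank ∂_3 = (16 − 15) − 0 = 1, and there is no ∂_3, so H_2 = Z.

H_0 = Z,  H_1 = Z^2,  H_2 = Z.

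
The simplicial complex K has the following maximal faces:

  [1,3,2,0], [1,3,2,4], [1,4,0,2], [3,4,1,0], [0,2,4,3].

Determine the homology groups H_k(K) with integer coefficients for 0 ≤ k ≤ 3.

Take the total order 0 < 1 < 2 < 3 < 4 on the vertex set. Then K (dimension 3) consists of the simplices:

  0-simplices (5): [0], [1], [2], [3], [4]
  1-simplices (10): [0,1], [0,2], [0,3], [0,4], [1,2], [1,3], [1,4], [2,3], [2,4], [3,4]
  2-simplices (10): [0,1,2], [0,1,3], [0,1,4], [0,2,3], [0,2,4], [0,3,4], [1,2,3], [1,2,4], [1,3,4], [2,3,4]
  3-simplices (5): [0,1,2,3], [0,1,2,4], [0,1,3,4], [0,2,3,4], [1,2,3,4]

so the chain groups are C_0 ≅ Z^5, C_1 ≅ Z^10, C_2 ≅ Z^10, C_3 ≅ Z^5.

The boundary map ∂_1: C_1 → C_0 is given by ∂[p,q] = [q] − [p]. For instance
  ∂[1,3] = [3] − [1].
The resulting 5×10 matrix has rank 4, and its Smith normal form has invariant factors (1,1,1,1).

The boundary map ∂_2: C_2 → C_1 sends each 2-simplex [p,q,r] to [q,r] − [p,r] + [p,q]. For instance
  ∂[0,1,3] = [1,3] − [0,3] + [0,1],
  ∂[0,2,3] = [2,3] − [0,3] + [0,2].
As a 10×10 matrix over Z this has rank 6, with invariant factors (1,1,1,1,1,1).

The boundary map ∂_3: C_3 → C_2 sends each 3-simplex σ to the alternating sum Σ_i (−1)^i (σ with its i-th vertex removed). For instance
  ∂[0,1,2,3] = [1,2,3] − [0,2,3] + [0,1,3] − [0,1,2],
  ∂[0,1,2,4] = [1,2,4] − [0,2,4] + [0,1,4] − [0,1,2].
The 10×5 boundary matrix has rank 4 and Smith normal form diag(1,1,1,1).

Now H_k = ker ∂_k / im ∂_{k+1}, so:

  H_0: rank C_0 − rank ∂_1 = 5 − 4 = 1, and the invariant factors of ∂_1 are all 1, so H_0 = Z.
  H_1: rank ker ∂_1 − rank ∂_2 = (10 − 4) − 6 = 0, and the invariant factors of ∂_2 are all 1, so H_1 = 0.
  H_2: rank ker ∂_2 − rank ∂_3 = (10 − 6) − 4 = 0, and the invariant factors of ∂_3 are all 1, so H_2 = 0.
  H_3: rank ker ∂_3 − rank ∂_4 = (5 − 4) − 0 = 1, and there is no ∂_4, so H_3 = Z.

H_0 ≅ Z,  H_1 = 0,  H_2 = 0,  H_3 ≅ Z.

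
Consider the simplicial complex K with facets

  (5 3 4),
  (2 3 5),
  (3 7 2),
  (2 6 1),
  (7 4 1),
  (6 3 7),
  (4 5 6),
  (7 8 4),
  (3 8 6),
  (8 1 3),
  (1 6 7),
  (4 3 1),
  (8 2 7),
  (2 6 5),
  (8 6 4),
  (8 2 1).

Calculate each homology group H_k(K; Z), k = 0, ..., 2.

Order the vertices as 1 < 2 < 3 < 4 < 5 < 6 < 7 < 8. Listing each simplex with vertices in this order, K has dimension 2 with simplices:

  0-simplices (8): [1], [2], [3], [4], [5], [6], [7], [8]
  1-simplices (24): (24 of them)
  2-simplices (16): [1,2,6], [1,2,8], [1,3,4], [1,3,8], [1,4,7], [1,6,7], [2,3,5], [2,3,7], [2,5,6], [2,7,8], [3,4,5], [3,6,7], [3,6,8], [4,5,6], [4,6,8], [4,7,8]

giving chain groups C_0 ≅ Z^8, C_1 ≅ Z^24, C_2 ≅ Z^16.

Boundary ∂_1: C_1 → C_0 maps an edge to its endpoints' difference, ∂[p,q] = q − p. For instance
  ∂[7,8] = [8] − [7].
This gives a 8×24 integer matrix of rank 7; reducing to Smith normal form yields diagonal entries (1,1,1,1,1,1,1).

Boundary ∂_2: C_2 → C_1 sends each 2-simplex [p,q,r] to [q,r] − [p,r] + [p,q]. For instance
  ∂[3,6,8] = [6,8] − [3,8] + [3,6],
  ∂[1,2,8] = [2,8] − [1,8] + [1,2].
The 24×16 boundary matrix has rank 15 and Smith normal form diag(1,1,1,1,1,1,1,1,1,1,1,1,1,1,1).

From H_k ≅ ker(∂_k) / im(∂_{k+1}) we obtain:

  H_0: rank C_0 − rank ∂_1 = 8 − 7 = 1, and the invariant factors of ∂_1 are all 1, so H_0 ≅ Z.
  H_1: rank ker ∂_1 − rank ∂_2 = (24 − 7) − 15 = 2, and the invariant factors of ∂_2 are all 1, so H_1 ≅ Z^2.
  H_2: rank ker ∂_2 − rank ∂_3 = (16 − 15) − 0 = 1, and there is no ∂_3, so H_2 ≅ Z.

(K is a triangulation of the torus T^2.)

H_0 = Z,  H_1 = Z^2,  H_2 = Z.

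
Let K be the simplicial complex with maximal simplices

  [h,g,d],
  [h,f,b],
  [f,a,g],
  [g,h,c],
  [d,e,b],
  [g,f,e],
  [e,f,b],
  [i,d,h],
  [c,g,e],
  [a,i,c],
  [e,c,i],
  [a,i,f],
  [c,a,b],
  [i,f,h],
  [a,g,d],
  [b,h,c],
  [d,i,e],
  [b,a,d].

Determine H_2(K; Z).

K has 9 vertices, 27 edges, 18 triangles.
rank ∂_2 = 17, rank ∂_3 = 0 ⇒ b_2 = 18 − 17 − 0 = 1. So H_2 = Z.

H_2 ≅ Z.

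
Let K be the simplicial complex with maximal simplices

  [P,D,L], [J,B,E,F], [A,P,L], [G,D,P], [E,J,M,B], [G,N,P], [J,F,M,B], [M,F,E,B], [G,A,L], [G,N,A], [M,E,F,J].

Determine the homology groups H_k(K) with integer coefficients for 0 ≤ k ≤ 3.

K has 11 vertices, 22 edges, 16 triangles, 5 3-simplices.
rank ∂_0 = 0, rank ∂_1 = 9 ⇒ b_0 = 11 − 0 − 9 = 2; all invariant factors of ∂_1 are 1 so no torsion. So H_0 ≅ Z^2.
rank ∂_1 = 9, rank ∂_2 = 12 ⇒ b_1 = 22 − 9 − 12 = 1; all invariant factors of ∂_2 are 1 so no torsion. So H_1 ≅ Z.
rank ∂_2 = 12, rank ∂_3 = 4 ⇒ b_2 = 16 − 12 − 4 = 0; all invariant factors of ∂_3 are 1 so no torsion. So H_2 ≅ 0.
rank ∂_3 = 4, rank ∂_4 = 0 ⇒ b_3 = 5 − 4 − 0 = 1. So H_3 ≅ Z.

H_0 = Z^2,  H_1 = Z,  H_2 = 0,  H_3 = Z.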